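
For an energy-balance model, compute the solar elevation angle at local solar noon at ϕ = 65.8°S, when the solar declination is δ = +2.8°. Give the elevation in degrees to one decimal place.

21.4°

At local noon the hour angle is zero, so the zenith angle equals |ϕ − δ| = |-65.8° − (+2.800°)| = 68.600°.
Elevation = 90° − 68.600° = 21.4°.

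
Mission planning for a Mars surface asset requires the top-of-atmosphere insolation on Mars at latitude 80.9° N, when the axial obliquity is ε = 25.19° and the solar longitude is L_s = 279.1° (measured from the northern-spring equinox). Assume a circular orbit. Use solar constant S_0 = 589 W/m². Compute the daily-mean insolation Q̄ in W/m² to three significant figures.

Solar declination: sin δ = sin ε · sin L_s = sin 25.19° × sin 279.1° = -0.42026, so δ = -24.851°.
cos h₀ = −tan(+80.9°) tan(-24.851°) = 2.8916 ≥ 1 ⇒ polar night, h₀ = 0 and Q̄ = 0.

Q̄ ≈ 0.00 W/m²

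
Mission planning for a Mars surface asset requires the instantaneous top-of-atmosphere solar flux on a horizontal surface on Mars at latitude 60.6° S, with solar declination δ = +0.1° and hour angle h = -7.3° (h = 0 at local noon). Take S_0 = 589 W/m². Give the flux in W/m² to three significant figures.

cos θ_z = sin ϕ sin δ + cos ϕ cos δ cos h = -0.001521 + 0.486924 = 0.485403.
Flux = S_0 · cos θ_z = 589 × 0.485403 = 285.9 W/m².

286 W/m²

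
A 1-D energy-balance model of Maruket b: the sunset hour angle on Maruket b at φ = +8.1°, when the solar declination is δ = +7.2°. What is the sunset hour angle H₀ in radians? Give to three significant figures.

H₀ = 1.59 rad

cos H₀ = −tan φ · tan δ = −tan(+8.1°) × tan(+7.200°) = -0.0180, so H₀ = 1.5888 rad = 91.03°.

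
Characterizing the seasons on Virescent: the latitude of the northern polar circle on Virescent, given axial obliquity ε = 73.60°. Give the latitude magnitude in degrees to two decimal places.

16.40°

The polar circle is the lowest latitude that experiences at least one full rotation of continuous daylight at the northern-summer solstice; it lies at |ϕ| = 90° − ε = 90° − 73.60° = 16.40°.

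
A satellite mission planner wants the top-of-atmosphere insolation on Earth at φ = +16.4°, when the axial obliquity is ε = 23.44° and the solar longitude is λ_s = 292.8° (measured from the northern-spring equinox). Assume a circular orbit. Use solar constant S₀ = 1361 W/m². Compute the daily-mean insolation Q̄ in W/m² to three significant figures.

Q̄ ≈ 319 W/m²

Solar declination: sin δ = sin ε · sin λ_s = sin 23.44° × sin 292.8° = -0.36671, so δ = -21.513°.
cos H₀ = −tan(+16.4°) tan(-21.513°) = 0.1160, H₀ = 1.4545 rad.
Bracket: H₀ sin φ sin δ + cos φ cos δ sin H₀ = 1.4545×0.28234×-0.36671 + 0.95931×0.93034×0.99325 = -0.150594 + 0.886460 = 0.735866.
Q̄ = (S₀/π) × [bracket] = (1361/π) × 0.735866 = 318.8 W/m².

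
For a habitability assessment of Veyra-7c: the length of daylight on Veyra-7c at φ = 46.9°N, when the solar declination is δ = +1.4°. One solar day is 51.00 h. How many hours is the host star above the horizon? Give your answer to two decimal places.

cos H₀ = −tan φ · tan δ = −tan(+46.9°) × tan(+1.400°) = -0.0261, so H₀ = 1.5969 rad = 91.50°.
Daylight = 2H₀/(2π) × 51.00 h = (1.5969/π) × 51.00 = 25.92 h.

25.92 h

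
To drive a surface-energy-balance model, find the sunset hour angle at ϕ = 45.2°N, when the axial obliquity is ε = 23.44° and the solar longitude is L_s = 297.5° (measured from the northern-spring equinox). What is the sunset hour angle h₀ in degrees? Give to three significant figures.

Solar declination: sin δ = sin ε · sin L_s = sin 23.44° × sin 297.5° = -0.35284, so δ = -20.661°.
cos h₀ = −tan ϕ · tan δ = −tan(+45.2°) × tan(-20.661°) = 0.3797, so h₀ = 1.1813 rad = 67.68°.

h₀ = 67.7°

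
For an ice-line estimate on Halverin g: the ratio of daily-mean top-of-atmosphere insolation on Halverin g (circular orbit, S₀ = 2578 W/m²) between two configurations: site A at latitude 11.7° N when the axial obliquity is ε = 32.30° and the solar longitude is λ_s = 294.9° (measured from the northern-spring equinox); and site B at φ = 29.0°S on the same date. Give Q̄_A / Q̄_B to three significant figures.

— Configuration A (φ=+11.7°):
Solar declination: sin δ = sin ε · sin λ_s = sin 32.30° × sin 294.9° = -0.48468, so δ = -28.992°.
cos H₀ = −tan(+11.7°) tan(-28.992°) = 0.1148, H₀ = 1.4558 rad.
Bracket: H₀ sin φ sin δ + cos φ cos δ sin H₀ = 1.4558×0.20279×-0.48468 + 0.97922×0.87469×0.99339 = -0.143088 + 0.850852 = 0.707764.
Q̄ = (S₀/π) × [bracket] = (2578/π) × 0.707764 = 580.79 W/m².
— Configuration B (φ=-29.0°):
cos H₀ = −tan(-29.0°) tan(-28.992°) = -0.3072, H₀ = 1.8830 rad.
Bracket: H₀ sin φ sin δ + cos φ cos δ sin H₀ = 1.8830×-0.48481×-0.48468 + 0.87462×0.87469×0.95166 = 0.442463 + 0.728040 = 1.170503.
Q̄ = (S₀/π) × [bracket] = (2578/π) × 1.170503 = 960.52 W/m².
Ratio Q̄_A / Q̄_B = 580.79 / 960.52 = 0.6047.

Q̄_A / Q̄_B ≈ 0.605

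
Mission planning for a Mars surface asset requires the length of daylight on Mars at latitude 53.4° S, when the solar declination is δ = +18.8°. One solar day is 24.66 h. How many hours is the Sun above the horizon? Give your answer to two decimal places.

cos h₀ = −tan ϕ · tan δ = −tan(-53.4°) × tan(+18.800°) = 0.4584, so h₀ = 1.0946 rad = 62.72°.
Daylight = 2h₀/(2π) × 24.66 h = (1.0946/π) × 24.66 = 8.59 h.

8.59 h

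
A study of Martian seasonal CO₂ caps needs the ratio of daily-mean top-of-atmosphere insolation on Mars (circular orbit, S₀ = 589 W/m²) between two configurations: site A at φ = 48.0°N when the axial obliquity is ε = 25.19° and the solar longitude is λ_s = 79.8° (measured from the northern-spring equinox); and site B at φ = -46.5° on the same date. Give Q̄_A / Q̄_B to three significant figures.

— Configuration A (φ=+48.0°):
Solar declination: sin δ = sin ε · sin λ_s = sin 25.19° × sin 79.8° = 0.41889, so δ = +24.765°.
cos H₀ = −tan(+48.0°) tan(+24.765°) = -0.5123, H₀ = 2.1087 rad.
Bracket: H₀ sin φ sin δ + cos φ cos δ sin H₀ = 2.1087×0.74314×0.41889 + 0.66913×0.90803×0.85878 = 0.656425 + 0.521786 = 1.178211.
Q̄ = (S₀/π) × [bracket] = (589/π) × 1.178211 = 220.90 W/m².
— Configuration B (φ=-46.5°):
cos H₀ = −tan(-46.5°) tan(+24.765°) = 0.4861, H₀ = 1.0631 rad.
Bracket: H₀ sin φ sin δ + cos φ cos δ sin H₀ = 1.0631×-0.72537×0.41889 + 0.68835×0.90803×0.87389 = -0.323023 + 0.546218 = 0.223195.
Q̄ = (S₀/π) × [bracket] = (589/π) × 0.223195 = 41.846 W/m².
Ratio Q̄_A / Q̄_B = 220.90 / 41.846 = 5.279.

Q̄_A / Q̄_B ≈ 5.28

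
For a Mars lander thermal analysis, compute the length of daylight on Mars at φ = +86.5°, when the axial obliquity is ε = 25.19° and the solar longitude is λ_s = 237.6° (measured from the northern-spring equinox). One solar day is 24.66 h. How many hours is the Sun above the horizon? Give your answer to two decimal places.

0.00 h

Solar declination: sin δ = sin ε · sin λ_s = sin 25.19° × sin 237.6° = -0.35936, so δ = -21.061°.
cos H₀ = −tan φ · tan δ = 6.2961 ≥ 1, so the Sun never rises (polar night) and H₀ = 0.
Daylight = 2H₀/(2π) × 24.66 h = (0.0000/π) × 24.66 = 0.00 h.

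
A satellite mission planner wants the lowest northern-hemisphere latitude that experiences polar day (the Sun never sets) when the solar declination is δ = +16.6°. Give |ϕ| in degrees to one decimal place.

Polar day requires cos h₀ = −tan ϕ tan δ ≤ −1, i.e. tan ϕ tan δ ≥ 1.
The boundary is |tan ϕ| · |tan δ| = 1, so |ϕ| = 90° − |δ| = 90° − 16.6° = 73.4° in the northern hemisphere.

|ϕ| = 73.4°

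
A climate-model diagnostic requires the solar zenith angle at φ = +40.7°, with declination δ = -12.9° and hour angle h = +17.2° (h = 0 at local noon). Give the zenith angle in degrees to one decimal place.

θ_z = 55.9°

cos θ_z = sin φ sin δ + cos φ cos δ cos h = -0.145581 + 0.705951 = 0.560370.
θ_z = arccos(0.560370) = 55.9°.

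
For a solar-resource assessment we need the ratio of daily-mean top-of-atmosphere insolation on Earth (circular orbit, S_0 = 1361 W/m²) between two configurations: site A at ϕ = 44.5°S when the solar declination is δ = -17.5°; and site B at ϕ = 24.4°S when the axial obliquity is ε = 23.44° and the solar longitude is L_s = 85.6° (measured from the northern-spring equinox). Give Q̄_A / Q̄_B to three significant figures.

— Configuration A (ϕ=-44.5°):
cos h₀ = −tan(-44.5°) tan(-17.500°) = -0.3098, h₀ = 1.8858 rad.
Bracket: h₀ sin ϕ sin δ + cos ϕ cos δ sin h₀ = 1.8858×-0.70091×-0.30071 + 0.71325×0.95372×0.95079 = 0.397471 + 0.646766 = 1.044237.
Q̄ = (S_0/π) × [bracket] = (1361/π) × 1.044237 = 452.38 W/m².
— Configuration B (ϕ=-24.4°):
Solar declination: sin δ = sin ε · sin L_s = sin 23.44° × sin 85.6° = 0.39662, so δ = +23.367°.
cos h₀ = −tan(-24.4°) tan(+23.367°) = 0.1960, h₀ = 1.3735 rad.
Bracket: h₀ sin ϕ sin δ + cos ϕ cos δ sin h₀ = 1.3735×-0.41310×0.39662 + 0.91068×0.91798×0.98061 = -0.225039 + 0.819776 = 0.594737.
Q̄ = (S_0/π) × [bracket] = (1361/π) × 0.594737 = 257.65 W/m².
Ratio Q̄_A / Q̄_B = 452.38 / 257.65 = 1.756.

Q̄_A / Q̄_B ≈ 1.76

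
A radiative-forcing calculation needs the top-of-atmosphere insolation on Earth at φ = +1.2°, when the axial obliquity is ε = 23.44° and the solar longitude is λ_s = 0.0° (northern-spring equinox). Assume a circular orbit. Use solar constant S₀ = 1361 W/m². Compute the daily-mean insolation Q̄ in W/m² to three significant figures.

Q̄ ≈ 433 W/m²

Solar declination: sin δ = sin ε · sin λ_s = sin 23.44° × sin 0.0° = 0.00000, so δ = +0.000°.
cos H₀ = −tan(+1.2°) tan(+0.000°) = -0.0000, H₀ = 1.5708 rad.
Bracket: H₀ sin φ sin δ + cos φ cos δ sin H₀ = 1.5708×0.02094×0.00000 + 0.99978×1.00000×1.00000 = 0.000000 + 0.999780 = 0.999780.
Q̄ = (S₀/π) × [bracket] = (1361/π) × 0.999780 = 433.1 W/m².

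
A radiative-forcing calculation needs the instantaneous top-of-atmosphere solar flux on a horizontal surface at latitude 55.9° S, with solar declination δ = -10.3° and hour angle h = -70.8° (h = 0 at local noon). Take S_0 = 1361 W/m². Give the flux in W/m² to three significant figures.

cos θ_z = sin ϕ sin δ + cos ϕ cos δ cos h = 0.148059 + 0.181404 = 0.329463.
Flux = S_0 · cos θ_z = 1361 × 0.329463 = 448.4 W/m².

448 W/m²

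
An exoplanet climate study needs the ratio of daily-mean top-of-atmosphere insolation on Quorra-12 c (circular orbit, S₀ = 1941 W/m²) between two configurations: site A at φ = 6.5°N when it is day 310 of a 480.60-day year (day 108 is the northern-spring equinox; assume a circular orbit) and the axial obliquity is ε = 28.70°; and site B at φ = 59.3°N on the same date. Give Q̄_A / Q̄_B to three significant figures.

— Configuration A (φ=+6.5°):
Solar longitude: λ_s = 360° × (310 − 108)/480.60 = 151.311°.
sin δ = sin 28.70° × sin 151.311° = 0.23053, so δ = +13.329°.
cos H₀ = −tan(+6.5°) tan(+13.329°) = -0.0270, H₀ = 1.5978 rad.
Bracket: H₀ sin φ sin δ + cos φ cos δ sin H₀ = 1.5978×0.11320×0.23053 + 0.99357×0.97306×0.99964 = 0.041696 + 0.966455 = 1.008151.
Q̄ = (S₀/π) × [bracket] = (1941/π) × 1.008151 = 622.88 W/m².
— Configuration B (φ=+59.3°):
cos H₀ = −tan(+59.3°) tan(+13.329°) = -0.3990, H₀ = 1.9812 rad.
Bracket: H₀ sin φ sin δ + cos φ cos δ sin H₀ = 1.9812×0.85985×0.23053 + 0.51054×0.97306×0.91695 = 0.392716 + 0.455528 = 0.848244.
Q̄ = (S₀/π) × [bracket] = (1941/π) × 0.848244 = 524.08 W/m².
Ratio Q̄_A / Q̄_B = 622.88 / 524.08 = 1.189.

Q̄_A / Q̄_B ≈ 1.19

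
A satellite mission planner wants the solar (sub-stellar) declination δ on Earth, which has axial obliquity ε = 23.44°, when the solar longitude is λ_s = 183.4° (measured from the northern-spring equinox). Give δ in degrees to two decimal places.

δ = -1.35°

sin δ = sin ε · sin λ_s = sin 23.44° × sin 183.4° = -0.023591.
δ = arcsin(-0.023591) = -1.35°.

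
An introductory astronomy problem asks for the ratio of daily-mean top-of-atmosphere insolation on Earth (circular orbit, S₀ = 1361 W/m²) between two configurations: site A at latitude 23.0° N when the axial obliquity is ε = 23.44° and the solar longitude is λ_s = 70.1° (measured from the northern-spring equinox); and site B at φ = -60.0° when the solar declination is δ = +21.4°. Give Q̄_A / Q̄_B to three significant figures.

Q̄_A / Q̄_B ≈ 13.5

— Configuration A (φ=+23.0°):
Solar declination: sin δ = sin ε · sin λ_s = sin 23.44° × sin 70.1° = 0.37404, so δ = +21.965°.
cos H₀ = −tan(+23.0°) tan(+21.965°) = -0.1712, H₀ = 1.7428 rad.
Bracket: H₀ sin φ sin δ + cos φ cos δ sin H₀ = 1.7428×0.39073×0.37404 + 0.92050×0.92741×0.98524 = 0.254708 + 0.841081 = 1.095789.
Q̄ = (S₀/π) × [bracket] = (1361/π) × 1.095789 = 474.72 W/m².
— Configuration B (φ=-60.0°):
cos H₀ = −tan(-60.0°) tan(+21.400°) = 0.6788, H₀ = 0.8247 rad.
Bracket: H₀ sin φ sin δ + cos φ cos δ sin H₀ = 0.8247×-0.86603×0.36488 + 0.50000×0.93106×0.73434 = -0.260603 + 0.341857 = 0.081254.
Q̄ = (S₀/π) × [bracket] = (1361/π) × 0.081254 = 35.201 W/m².
Ratio Q̄_A / Q̄_B = 474.72 / 35.201 = 13.49.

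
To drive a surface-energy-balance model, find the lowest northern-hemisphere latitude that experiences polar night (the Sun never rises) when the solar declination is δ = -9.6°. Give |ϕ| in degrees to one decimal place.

|ϕ| = 80.4°

Polar night requires cos h₀ = −tan ϕ tan δ ≥ 1, i.e. tan ϕ tan δ ≤ −1.
The boundary is |tan ϕ| · |tan δ| = 1, so |ϕ| = 90° − |δ| = 90° − 9.6° = 80.4° in the northern hemisphere.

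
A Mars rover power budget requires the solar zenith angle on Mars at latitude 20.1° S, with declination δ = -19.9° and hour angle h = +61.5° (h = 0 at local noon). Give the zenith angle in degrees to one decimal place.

θ_z = 57.4°

cos θ_z = sin φ sin δ + cos φ cos δ cos h = 0.116975 + 0.421340 = 0.538315.
θ_z = arccos(0.538315) = 57.4°.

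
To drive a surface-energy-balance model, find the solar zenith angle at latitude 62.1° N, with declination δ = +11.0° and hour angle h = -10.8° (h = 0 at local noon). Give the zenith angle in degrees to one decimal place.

cos θ_z = sin φ sin δ + cos φ cos δ cos h = 0.168630 + 0.451197 = 0.619827.
θ_z = arccos(0.619827) = 51.7°.

θ_z = 51.7°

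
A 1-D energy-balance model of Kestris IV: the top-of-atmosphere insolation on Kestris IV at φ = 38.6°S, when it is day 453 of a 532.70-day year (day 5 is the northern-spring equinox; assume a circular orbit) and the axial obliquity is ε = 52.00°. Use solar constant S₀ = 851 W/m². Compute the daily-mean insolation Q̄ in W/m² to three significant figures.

Q̄ ≈ 376 W/m²

Solar longitude: λ_s = 360° × (453 − 5)/532.70 = 302.760°.
sin δ = sin 52.00° × sin 302.760° = -0.66268, so δ = -41.504°.
cos H₀ = −tan(-38.6°) tan(-41.504°) = -0.7064, H₀ = 2.3552 rad.
Bracket: H₀ sin φ sin δ + cos φ cos δ sin H₀ = 2.3552×-0.62388×-0.66268 + 0.78152×0.74891×0.70784 = 0.973717 + 0.414290 = 1.388007.
Q̄ = (S₀/π) × [bracket] = (851/π) × 1.388007 = 376.0 W/m².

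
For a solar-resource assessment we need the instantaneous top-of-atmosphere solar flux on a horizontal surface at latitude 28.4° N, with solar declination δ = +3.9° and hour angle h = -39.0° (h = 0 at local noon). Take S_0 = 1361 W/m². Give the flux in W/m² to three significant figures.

972 W/m²

cos θ_z = sin ϕ sin δ + cos ϕ cos δ cos h = 0.032350 + 0.682032 = 0.714382.
Flux = S_0 · cos θ_z = 1361 × 0.714382 = 972.3 W/m².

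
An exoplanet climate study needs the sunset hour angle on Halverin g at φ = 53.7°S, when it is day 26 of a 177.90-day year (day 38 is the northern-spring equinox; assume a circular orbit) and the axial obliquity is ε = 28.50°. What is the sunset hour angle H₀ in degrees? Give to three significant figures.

Solar longitude: λ_s = 360° × (26 − 38)/177.90 = -24.283°, i.e. -24.283° + 360° = 335.717°.
sin δ = sin 28.50° × sin 335.717° = -0.19623, so δ = -11.317°.
cos H₀ = −tan φ · tan δ = −tan(-53.7°) × tan(-11.317°) = -0.2724, so H₀ = 1.8467 rad = 105.81°.

H₀ = 106°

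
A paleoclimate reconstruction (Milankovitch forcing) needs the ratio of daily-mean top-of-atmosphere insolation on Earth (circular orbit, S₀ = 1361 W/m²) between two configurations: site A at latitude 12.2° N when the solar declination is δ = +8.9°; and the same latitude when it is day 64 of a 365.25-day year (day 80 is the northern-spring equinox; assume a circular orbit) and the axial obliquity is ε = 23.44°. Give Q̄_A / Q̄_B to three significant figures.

— Configuration A (φ=+12.2°):
cos H₀ = −tan(+12.2°) tan(+8.900°) = -0.0339, H₀ = 1.6047 rad.
Bracket: H₀ sin φ sin δ + cos φ cos δ sin H₀ = 1.6047×0.21132×0.15471 + 0.97742×0.98796×0.99943 = 0.052463 + 0.965101 = 1.017564.
Q̄ = (S₀/π) × [bracket] = (1361/π) × 1.017564 = 440.83 W/m².
— Configuration B (φ=+12.2°):
Solar longitude: λ_s = 360° × (64 − 80)/365.25 = -15.770°, i.e. -15.770° + 360° = 344.230°.
sin δ = sin 23.44° × sin 344.230° = -0.10811, so δ = -6.206°.
cos H₀ = −tan(+12.2°) tan(-6.206°) = 0.0235, H₀ = 1.5473 rad.
Bracket: H₀ sin φ sin δ + cos φ cos δ sin H₀ = 1.5473×0.21132×-0.10811 + 0.97742×0.99414×0.99972 = -0.035349 + 0.971420 = 0.936071.
Q̄ = (S₀/π) × [bracket] = (1361/π) × 0.936071 = 405.52 W/m².
Ratio Q̄_A / Q̄_B = 440.83 / 405.52 = 1.087.

Q̄_A / Q̄_B ≈ 1.09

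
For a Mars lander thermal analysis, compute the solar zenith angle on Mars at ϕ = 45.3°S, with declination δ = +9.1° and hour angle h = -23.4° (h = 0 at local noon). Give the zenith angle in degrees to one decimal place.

θ_z = 58.3°

cos θ_z = sin ϕ sin δ + cos ϕ cos δ cos h = -0.112419 + 0.637419 = 0.525000.
θ_z = arccos(0.525000) = 58.3°.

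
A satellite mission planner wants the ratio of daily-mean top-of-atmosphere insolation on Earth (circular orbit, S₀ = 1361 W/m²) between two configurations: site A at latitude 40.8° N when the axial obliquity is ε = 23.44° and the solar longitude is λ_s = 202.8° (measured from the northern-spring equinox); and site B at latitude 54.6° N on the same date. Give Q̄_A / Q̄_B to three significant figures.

Q̄_A / Q̄_B ≈ 1.53

— Configuration A (φ=+40.8°):
Solar declination: sin δ = sin ε · sin λ_s = sin 23.44° × sin 202.8° = -0.15415, so δ = -8.867°.
cos H₀ = −tan(+40.8°) tan(-8.867°) = 0.1347, H₀ = 1.4357 rad.
Bracket: H₀ sin φ sin δ + cos φ cos δ sin H₀ = 1.4357×0.65342×-0.15415 + 0.75700×0.98805×0.99089 = -0.144610 + 0.741140 = 0.596530.
Q̄ = (S₀/π) × [bracket] = (1361/π) × 0.596530 = 258.43 W/m².
— Configuration B (φ=+54.6°):
cos H₀ = −tan(+54.6°) tan(-8.867°) = 0.2195, H₀ = 1.3495 rad.
Bracket: H₀ sin φ sin δ + cos φ cos δ sin H₀ = 1.3495×0.81513×-0.15415 + 0.57928×0.98805×0.97561 = -0.169568 + 0.558398 = 0.388830.
Q̄ = (S₀/π) × [bracket] = (1361/π) × 0.388830 = 168.45 W/m².
Ratio Q̄_A / Q̄_B = 258.43 / 168.45 = 1.534.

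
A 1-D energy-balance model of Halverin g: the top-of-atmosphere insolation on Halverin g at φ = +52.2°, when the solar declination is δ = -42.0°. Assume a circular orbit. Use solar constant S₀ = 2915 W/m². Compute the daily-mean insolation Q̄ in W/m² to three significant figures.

Q̄ ≈ 0.00 W/m²

cos H₀ = −tan(+52.2°) tan(-42.000°) = 1.1608 ≥ 1 ⇒ polar night, H₀ = 0 and Q̄ = 0.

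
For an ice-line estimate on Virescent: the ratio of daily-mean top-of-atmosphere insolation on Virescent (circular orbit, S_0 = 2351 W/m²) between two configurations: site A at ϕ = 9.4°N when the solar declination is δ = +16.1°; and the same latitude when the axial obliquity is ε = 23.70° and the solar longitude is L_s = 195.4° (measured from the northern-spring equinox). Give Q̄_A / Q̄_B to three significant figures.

— Configuration A (ϕ=+9.4°):
cos h₀ = −tan(+9.4°) tan(+16.100°) = -0.0478, h₀ = 1.6186 rad.
Bracket: h₀ sin ϕ sin δ + cos ϕ cos δ sin h₀ = 1.6186×0.16333×0.27731 + 0.98657×0.96078×0.99886 = 0.073311 + 0.946796 = 1.020107.
Q̄ = (S_0/π) × [bracket] = (2351/π) × 1.020107 = 763.39 W/m².
— Configuration B (ϕ=+9.4°):
Solar declination: sin δ = sin ε · sin L_s = sin 23.70° × sin 195.4° = -0.10674, so δ = -6.127°.
cos h₀ = −tan(+9.4°) tan(-6.127°) = 0.0178, h₀ = 1.5530 rad.
Bracket: h₀ sin ϕ sin δ + cos ϕ cos δ sin h₀ = 1.5530×0.16333×-0.10674 + 0.98657×0.99429×0.99984 = -0.027075 + 0.980780 = 0.953705.
Q̄ = (S_0/π) × [bracket] = (2351/π) × 0.953705 = 713.70 W/m².
Ratio Q̄_A / Q̄_B = 763.39 / 713.70 = 1.070.

Q̄_A / Q̄_B ≈ 1.07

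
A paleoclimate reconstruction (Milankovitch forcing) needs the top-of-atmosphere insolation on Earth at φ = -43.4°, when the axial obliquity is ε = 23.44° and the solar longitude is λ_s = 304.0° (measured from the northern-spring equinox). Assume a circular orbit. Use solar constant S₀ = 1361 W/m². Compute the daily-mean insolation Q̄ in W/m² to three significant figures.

Q̄ ≈ 468 W/m²

Solar declination: sin δ = sin ε · sin λ_s = sin 23.44° × sin 304.0° = -0.32978, so δ = -19.256°.
cos H₀ = −tan(-43.4°) tan(-19.256°) = -0.3303, H₀ = 1.9075 rad.
Bracket: H₀ sin φ sin δ + cos φ cos δ sin H₀ = 1.9075×-0.68709×-0.32978 + 0.72657×0.94406×0.94386 = 0.432218 + 0.647418 = 1.079636.
Q̄ = (S₀/π) × [bracket] = (1361/π) × 1.079636 = 467.7 W/m².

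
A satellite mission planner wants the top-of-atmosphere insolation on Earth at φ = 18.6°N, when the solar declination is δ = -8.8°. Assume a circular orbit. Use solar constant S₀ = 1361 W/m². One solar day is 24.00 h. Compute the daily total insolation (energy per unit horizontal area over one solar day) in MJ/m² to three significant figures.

32.2 MJ/m²

cos H₀ = −tan(+18.6°) tan(-8.800°) = 0.0521, H₀ = 1.5187 rad.
Bracket: H₀ sin φ sin δ + cos φ cos δ sin H₀ = 1.5187×0.31896×-0.15299 + 0.94777×0.98823×0.99864 = -0.074109 + 0.935341 = 0.861232.
Q̄ = (S₀/π) × [bracket] = (1361/π) × 0.861232 = 373.10 W/m².
Daily total = Q̄ × 24.00 h × 3600 s/h = 373.10 × 24.00 × 3600 / 10⁶ = 32.24 MJ/m².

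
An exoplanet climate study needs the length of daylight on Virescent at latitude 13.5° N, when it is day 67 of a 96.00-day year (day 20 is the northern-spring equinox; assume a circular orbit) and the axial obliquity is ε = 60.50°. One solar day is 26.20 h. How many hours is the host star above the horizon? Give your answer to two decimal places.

13.21 h

Solar longitude: L_s = 360° × (67 − 20)/96.00 = 176.250°.
sin δ = sin 60.50° × sin 176.250° = 0.05692, so δ = +3.263°.
cos h₀ = −tan ϕ · tan δ = −tan(+13.5°) × tan(+3.263°) = -0.0137, so h₀ = 1.5845 rad = 90.78°.
Daylight = 2h₀/(2π) × 26.20 h = (1.5845/π) × 26.20 = 13.21 h.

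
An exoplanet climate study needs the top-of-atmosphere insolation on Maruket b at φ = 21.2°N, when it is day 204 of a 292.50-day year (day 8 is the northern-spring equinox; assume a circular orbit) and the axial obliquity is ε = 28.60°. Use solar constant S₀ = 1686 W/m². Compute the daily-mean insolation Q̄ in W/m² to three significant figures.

Solar longitude: λ_s = 360° × (204 − 8)/292.50 = 241.231°.
sin δ = sin 28.60° × sin 241.231° = -0.41960, so δ = -24.810°.
cos H₀ = −tan(+21.2°) tan(-24.810°) = 0.1793, H₀ = 1.3905 rad.
Bracket: H₀ sin φ sin δ + cos φ cos δ sin H₀ = 1.3905×0.36162×-0.41960 + 0.93232×0.90771×0.98379 = -0.210989 + 0.832558 = 0.621569.
Q̄ = (S₀/π) × [bracket] = (1686/π) × 0.621569 = 333.6 W/m².

Q̄ ≈ 334 W/m²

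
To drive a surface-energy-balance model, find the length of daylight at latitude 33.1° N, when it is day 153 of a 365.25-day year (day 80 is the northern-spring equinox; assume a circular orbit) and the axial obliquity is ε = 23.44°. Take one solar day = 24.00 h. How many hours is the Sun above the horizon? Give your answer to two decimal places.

14.06 h

Solar longitude: λ_s = 360° × (153 − 80)/365.25 = 71.951°.
sin δ = sin 23.44° × sin 71.951° = 0.37821, so δ = +22.223°.
cos H₀ = −tan φ · tan δ = −tan(+33.1°) × tan(+22.223°) = -0.2663, so H₀ = 1.8404 rad = 105.45°.
Daylight = 2H₀/(2π) × 24.00 h = (1.8404/π) × 24.00 = 14.06 h.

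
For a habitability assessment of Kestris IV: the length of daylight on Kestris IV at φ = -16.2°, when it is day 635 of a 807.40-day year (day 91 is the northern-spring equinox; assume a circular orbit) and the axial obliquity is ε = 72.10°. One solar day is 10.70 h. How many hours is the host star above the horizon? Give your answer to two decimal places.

6.97 h

Solar longitude: λ_s = 360° × (635 − 91)/807.40 = 242.556°.
sin δ = sin 72.10° × sin 242.556° = -0.84451, so δ = -57.619°.
cos H₀ = −tan φ · tan δ = −tan(-16.2°) × tan(-57.619°) = -0.4581, so H₀ = 2.0467 rad = 117.27°.
Daylight = 2H₀/(2π) × 10.70 h = (2.0467/π) × 10.70 = 6.97 h.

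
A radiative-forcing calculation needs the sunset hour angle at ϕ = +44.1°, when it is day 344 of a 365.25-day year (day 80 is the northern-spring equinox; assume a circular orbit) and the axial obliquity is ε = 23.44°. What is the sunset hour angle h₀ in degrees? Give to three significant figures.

h₀ = 65.6°

Solar longitude: L_s = 360° × (344 − 80)/365.25 = 260.205°.
sin δ = sin 23.44° × sin 260.205° = -0.39199, so δ = -23.078°.
cos h₀ = −tan ϕ · tan δ = −tan(+44.1°) × tan(-23.078°) = 0.4129, so h₀ = 1.1451 rad = 65.61°.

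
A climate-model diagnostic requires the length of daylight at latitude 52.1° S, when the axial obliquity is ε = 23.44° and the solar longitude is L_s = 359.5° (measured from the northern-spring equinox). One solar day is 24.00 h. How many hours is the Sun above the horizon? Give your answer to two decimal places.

12.03 h

Solar declination: sin δ = sin ε · sin L_s = sin 23.44° × sin 359.5° = -0.00347, so δ = -0.199°.
cos h₀ = −tan ϕ · tan δ = −tan(-52.1°) × tan(-0.199°) = -0.0045, so h₀ = 1.5753 rad = 90.26°.
Daylight = 2h₀/(2π) × 24.00 h = (1.5753/π) × 24.00 = 12.03 h.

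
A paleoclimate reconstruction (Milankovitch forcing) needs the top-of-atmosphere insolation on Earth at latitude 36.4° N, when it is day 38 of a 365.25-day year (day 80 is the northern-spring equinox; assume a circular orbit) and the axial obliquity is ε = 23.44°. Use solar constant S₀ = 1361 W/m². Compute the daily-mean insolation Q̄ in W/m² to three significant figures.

Solar longitude: λ_s = 360° × (38 − 80)/365.25 = -41.396°, i.e. -41.396° + 360° = 318.604°.
sin δ = sin 23.44° × sin 318.604° = -0.26304, so δ = -15.251°.
cos H₀ = −tan(+36.4°) tan(-15.251°) = 0.2010, H₀ = 1.3684 rad.
Bracket: H₀ sin φ sin δ + cos φ cos δ sin H₀ = 1.3684×0.59342×-0.26304 + 0.80489×0.96478×0.97959 = -0.213598 + 0.760693 = 0.547095.
Q̄ = (S₀/π) × [bracket] = (1361/π) × 0.547095 = 237.0 W/m².

Q̄ ≈ 237 W/m²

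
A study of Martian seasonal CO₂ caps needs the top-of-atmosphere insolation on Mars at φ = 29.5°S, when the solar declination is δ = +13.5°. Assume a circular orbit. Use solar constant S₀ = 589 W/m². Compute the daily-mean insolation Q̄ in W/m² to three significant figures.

Q̄ ≈ 126 W/m²

cos H₀ = −tan(-29.5°) tan(+13.500°) = 0.1358, H₀ = 1.4345 rad.
Bracket: H₀ sin φ sin δ + cos φ cos δ sin H₀ = 1.4345×-0.49242×0.23345 + 0.87036×0.97237×0.99073 = -0.164904 + 0.838467 = 0.673563.
Q̄ = (S₀/π) × [bracket] = (589/π) × 0.673563 = 126.3 W/m².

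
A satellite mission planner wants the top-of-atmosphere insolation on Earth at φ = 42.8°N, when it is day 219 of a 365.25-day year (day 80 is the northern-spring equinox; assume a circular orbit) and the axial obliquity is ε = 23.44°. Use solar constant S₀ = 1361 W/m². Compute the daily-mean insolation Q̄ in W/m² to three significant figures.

Solar longitude: λ_s = 360° × (219 − 80)/365.25 = 137.002°.
sin δ = sin 23.44° × sin 137.002° = 0.27128, so δ = +15.740°.
cos H₀ = −tan(+42.8°) tan(+15.740°) = -0.2610, H₀ = 1.8349 rad.
Bracket: H₀ sin φ sin δ + cos φ cos δ sin H₀ = 1.8349×0.67944×0.27128 + 0.73373×0.96250×0.96534 = 0.338206 + 0.681738 = 1.019944.
Q̄ = (S₀/π) × [bracket] = (1361/π) × 1.019944 = 441.9 W/m².

Q̄ ≈ 442 W/m²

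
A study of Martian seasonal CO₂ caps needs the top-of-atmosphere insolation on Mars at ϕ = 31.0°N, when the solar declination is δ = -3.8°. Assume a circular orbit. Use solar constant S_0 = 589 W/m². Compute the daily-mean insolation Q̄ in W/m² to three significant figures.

Q̄ ≈ 150 W/m²

cos h₀ = −tan(+31.0°) tan(-3.800°) = 0.0399, h₀ = 1.5309 rad.
Bracket: h₀ sin ϕ sin δ + cos ϕ cos δ sin h₀ = 1.5309×0.51504×-0.06627 + 0.85717×0.99780×0.99920 = -0.052252 + 0.854600 = 0.802348.
Q̄ = (S_0/π) × [bracket] = (589/π) × 0.802348 = 150.4 W/m².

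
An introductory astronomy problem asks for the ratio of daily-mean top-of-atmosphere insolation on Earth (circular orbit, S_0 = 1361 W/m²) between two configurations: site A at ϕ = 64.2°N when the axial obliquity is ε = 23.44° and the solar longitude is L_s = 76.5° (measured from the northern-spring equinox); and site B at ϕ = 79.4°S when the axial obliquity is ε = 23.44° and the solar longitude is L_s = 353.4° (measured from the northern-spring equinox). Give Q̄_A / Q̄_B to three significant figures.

— Configuration A (ϕ=+64.2°):
Solar declination: sin δ = sin ε · sin L_s = sin 23.44° × sin 76.5° = 0.38680, so δ = +22.755°.
cos h₀ = −tan(+64.2°) tan(+22.755°) = -0.8677, h₀ = 2.6213 rad.
Bracket: h₀ sin ϕ sin δ + cos ϕ cos δ sin h₀ = 2.6213×0.90032×0.38680 + 0.43523×0.92216×0.49715 = 0.912851 + 0.199532 = 1.112383.
Q̄ = (S_0/π) × [bracket] = (1361/π) × 1.112383 = 481.91 W/m².
— Configuration B (ϕ=-79.4°):
Solar declination: sin δ = sin ε · sin L_s = sin 23.44° × sin 353.4° = -0.04572, so δ = -2.621°.
cos h₀ = −tan(-79.4°) tan(-2.621°) = -0.2446, h₀ = 1.8179 rad.
Bracket: h₀ sin ϕ sin δ + cos ϕ cos δ sin h₀ = 1.8179×-0.98294×-0.04572 + 0.18395×0.99895×0.96963 = 0.081696 + 0.178176 = 0.259872.
Q̄ = (S_0/π) × [bracket] = (1361/π) × 0.259872 = 112.58 W/m².
Ratio Q̄_A / Q̄_B = 481.91 / 112.58 = 4.281.

Q̄_A / Q̄_B ≈ 4.28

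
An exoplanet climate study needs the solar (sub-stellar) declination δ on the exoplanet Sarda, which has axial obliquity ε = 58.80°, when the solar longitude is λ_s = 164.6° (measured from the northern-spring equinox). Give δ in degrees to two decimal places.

δ = +13.13°

sin δ = sin ε · sin λ_s = sin 58.80° × sin 164.6° = 0.227147.
δ = arcsin(0.227147) = +13.13°.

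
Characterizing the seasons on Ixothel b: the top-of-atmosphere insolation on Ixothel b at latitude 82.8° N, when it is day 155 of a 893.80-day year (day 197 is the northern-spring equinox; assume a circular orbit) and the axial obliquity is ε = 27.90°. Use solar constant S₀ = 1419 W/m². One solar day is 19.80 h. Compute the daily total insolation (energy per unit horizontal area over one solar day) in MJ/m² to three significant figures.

Solar longitude: λ_s = 360° × (155 − 197)/893.80 = -16.917°, i.e. -16.917° + 360° = 343.083°.
sin δ = sin 27.90° × sin 343.083° = -0.13616, so δ = -7.826°.
cos H₀ = −tan(+82.8°) tan(-7.826°) = 1.0879 ≥ 1 ⇒ polar night, H₀ = 0 and Q̄ = 0.
Daily total = Q̄ × 19.80 h × 3600 s/h = 0.00 MJ/m².

0.00 MJ/m²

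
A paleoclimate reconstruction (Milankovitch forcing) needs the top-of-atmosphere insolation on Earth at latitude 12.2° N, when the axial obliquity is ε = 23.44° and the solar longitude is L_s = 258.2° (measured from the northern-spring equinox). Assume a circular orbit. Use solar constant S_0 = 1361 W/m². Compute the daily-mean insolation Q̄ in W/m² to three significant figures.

Solar declination: sin δ = sin ε · sin L_s = sin 23.44° × sin 258.2° = -0.38938, so δ = -22.916°.
cos h₀ = −tan(+12.2°) tan(-22.916°) = 0.0914, h₀ = 1.4793 rad.
Bracket: h₀ sin ϕ sin δ + cos ϕ cos δ sin h₀ = 1.4793×0.21132×-0.38938 + 0.97742×0.92108×0.99581 = -0.121722 + 0.896510 = 0.774788.
Q̄ = (S_0/π) × [bracket] = (1361/π) × 0.774788 = 335.7 W/m².

Q̄ ≈ 336 W/m²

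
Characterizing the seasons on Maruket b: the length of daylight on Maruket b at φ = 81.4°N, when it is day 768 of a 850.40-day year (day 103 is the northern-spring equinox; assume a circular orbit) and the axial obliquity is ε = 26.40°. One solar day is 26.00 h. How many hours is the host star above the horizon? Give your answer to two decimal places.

0.00 h

Solar longitude: λ_s = 360° × (768 − 103)/850.40 = 281.515°.
sin δ = sin 26.40° × sin 281.515° = -0.43569, so δ = -25.829°.
cos H₀ = −tan φ · tan δ = 3.2006 ≥ 1, so the host star never rises (polar night) and H₀ = 0.
Daylight = 2H₀/(2π) × 26.00 h = (0.0000/π) × 26.00 = 0.00 h.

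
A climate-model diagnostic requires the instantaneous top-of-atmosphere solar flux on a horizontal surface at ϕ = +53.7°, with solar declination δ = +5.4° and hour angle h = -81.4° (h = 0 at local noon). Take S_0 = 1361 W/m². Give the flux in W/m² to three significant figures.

cos θ_z = sin ϕ sin δ + cos ϕ cos δ cos h = 0.075845 + 0.088134 = 0.163979.
Flux = S_0 · cos θ_z = 1361 × 0.163979 = 223.2 W/m².

223 W/m²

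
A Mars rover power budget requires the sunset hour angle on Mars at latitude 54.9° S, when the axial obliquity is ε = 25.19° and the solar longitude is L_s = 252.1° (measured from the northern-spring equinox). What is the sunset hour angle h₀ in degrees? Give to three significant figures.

h₀ = 129°

Solar declination: sin δ = sin ε · sin L_s = sin 25.19° × sin 252.1° = -0.40502, so δ = -23.892°.
cos h₀ = −tan ϕ · tan δ = −tan(-54.9°) × tan(-23.892°) = -0.6303, so h₀ = 2.2527 rad = 129.07°.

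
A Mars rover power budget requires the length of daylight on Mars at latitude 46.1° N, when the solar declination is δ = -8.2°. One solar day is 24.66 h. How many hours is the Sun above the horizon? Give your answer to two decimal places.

11.15 h

cos H₀ = −tan φ · tan δ = −tan(+46.1°) × tan(-8.200°) = 0.1497, so H₀ = 1.4205 rad = 81.39°.
Daylight = 2H₀/(2π) × 24.66 h = (1.4205/π) × 24.66 = 11.15 h.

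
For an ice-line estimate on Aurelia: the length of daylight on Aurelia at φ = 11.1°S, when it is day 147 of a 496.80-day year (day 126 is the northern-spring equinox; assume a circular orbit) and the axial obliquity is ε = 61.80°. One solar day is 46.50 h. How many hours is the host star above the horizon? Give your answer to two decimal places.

22.56 h

Solar longitude: λ_s = 360° × (147 − 126)/496.80 = 15.217°.
sin δ = sin 61.80° × sin 15.217° = 0.23133, so δ = +13.375°.
cos H₀ = −tan φ · tan δ = −tan(-11.1°) × tan(+13.375°) = 0.0466, so H₀ = 1.5241 rad = 87.33°.
Daylight = 2H₀/(2π) × 46.50 h = (1.5241/π) × 46.50 = 22.56 h.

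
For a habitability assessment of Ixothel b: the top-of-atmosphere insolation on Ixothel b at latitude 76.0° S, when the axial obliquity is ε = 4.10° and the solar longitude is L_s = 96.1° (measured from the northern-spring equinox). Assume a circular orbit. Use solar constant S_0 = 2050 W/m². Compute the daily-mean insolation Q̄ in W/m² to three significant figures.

Q̄ ≈ 93.2 W/m²

Solar declination: sin δ = sin ε · sin L_s = sin 4.10° × sin 96.1° = 0.07109, so δ = +4.077°.
cos h₀ = −tan(-76.0°) tan(+4.077°) = 0.2859, h₀ = 1.2809 rad.
Bracket: h₀ sin ϕ sin δ + cos ϕ cos δ sin h₀ = 1.2809×-0.97030×0.07109 + 0.24192×0.99747×0.95827 = -0.088355 + 0.231238 = 0.142883.
Q̄ = (S_0/π) × [bracket] = (2050/π) × 0.142883 = 93.24 W/m².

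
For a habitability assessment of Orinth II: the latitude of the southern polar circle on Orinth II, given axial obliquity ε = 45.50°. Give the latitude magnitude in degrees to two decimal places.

The polar circle is the lowest latitude that experiences at least one full rotation of continuous darkness at the northern-summer solstice; it lies at |φ| = 90° − ε = 90° − 45.50° = 44.50°.

44.50°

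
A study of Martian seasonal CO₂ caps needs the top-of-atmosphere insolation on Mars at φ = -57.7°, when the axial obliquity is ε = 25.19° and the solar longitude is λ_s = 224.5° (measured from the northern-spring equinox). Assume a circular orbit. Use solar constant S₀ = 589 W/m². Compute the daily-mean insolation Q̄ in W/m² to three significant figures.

Q̄ ≈ 182 W/m²

Solar declination: sin δ = sin ε · sin λ_s = sin 25.19° × sin 224.5° = -0.29832, so δ = -17.357°.
cos H₀ = −tan(-57.7°) tan(-17.357°) = -0.4944, H₀ = 2.0880 rad.
Bracket: H₀ sin φ sin δ + cos φ cos δ sin H₀ = 2.0880×-0.84526×-0.29832 + 0.53435×0.95447×0.86923 = 0.526506 + 0.443326 = 0.969832.
Q̄ = (S₀/π) × [bracket] = (589/π) × 0.969832 = 181.8 W/m².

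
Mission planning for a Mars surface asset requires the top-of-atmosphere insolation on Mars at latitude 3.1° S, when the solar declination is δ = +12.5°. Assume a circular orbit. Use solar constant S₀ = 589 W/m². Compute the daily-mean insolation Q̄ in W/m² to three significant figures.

Q̄ ≈ 179 W/m²

cos H₀ = −tan(-3.1°) tan(+12.500°) = 0.0120, H₀ = 1.5588 rad.
Bracket: H₀ sin φ sin δ + cos φ cos δ sin H₀ = 1.5588×-0.05408×0.21644 + 0.99854×0.97630×0.99993 = -0.018246 + 0.974806 = 0.956560.
Q̄ = (S₀/π) × [bracket] = (589/π) × 0.956560 = 179.3 W/m².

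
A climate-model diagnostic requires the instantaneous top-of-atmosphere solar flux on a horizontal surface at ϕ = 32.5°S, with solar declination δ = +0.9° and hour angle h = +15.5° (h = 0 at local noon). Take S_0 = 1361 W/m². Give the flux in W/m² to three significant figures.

1.09e+03 W/m²

cos θ_z = sin ϕ sin δ + cos ϕ cos δ cos h = -0.008440 + 0.812617 = 0.804177.
Flux = S_0 · cos θ_z = 1361 × 0.804177 = 1094 W/m².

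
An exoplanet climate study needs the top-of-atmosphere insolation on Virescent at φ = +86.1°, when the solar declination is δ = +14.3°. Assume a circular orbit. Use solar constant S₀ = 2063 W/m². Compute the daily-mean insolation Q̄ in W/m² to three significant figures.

Q̄ ≈ 508 W/m²

cos H₀ = −tan(+86.1°) tan(+14.300°) = -3.7390 ≤ −1 ⇒ polar day, H₀ = π.
Bracket: H₀ sin φ sin δ + cos φ cos δ sin H₀ = 3.1416×0.99768×0.24700 + 0.06802×0.96902×0.00000 = 0.774175 + 0.000000 = 0.774175.
Q̄ = (S₀/π) × [bracket] = (2063/π) × 0.774175 = 508.4 W/m².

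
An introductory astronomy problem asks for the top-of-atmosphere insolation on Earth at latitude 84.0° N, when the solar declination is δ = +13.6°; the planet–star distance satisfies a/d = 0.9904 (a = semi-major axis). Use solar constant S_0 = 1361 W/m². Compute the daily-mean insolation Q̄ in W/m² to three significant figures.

cos h₀ = −tan(+84.0°) tan(+13.600°) = -2.3018 ≤ −1 ⇒ polar day, h₀ = π.
Bracket: h₀ sin ϕ sin δ + cos ϕ cos δ sin h₀ = 3.1416×0.99452×0.23514 + 0.10453×0.97196×0.00000 = 0.734668 + 0.000000 = 0.734668.
Inverse-square distance factor (a/d)² = 0.9904² = 0.980892.
Q̄ = (S_0/π) × 0.980892 × [bracket] = (1361/π) × 0.980892 × 0.734668 = 312.2 W/m².

Q̄ ≈ 312 W/m²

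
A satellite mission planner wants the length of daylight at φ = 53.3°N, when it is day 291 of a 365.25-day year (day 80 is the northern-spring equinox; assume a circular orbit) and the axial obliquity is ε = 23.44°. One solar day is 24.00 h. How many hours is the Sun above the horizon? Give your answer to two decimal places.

Solar longitude: λ_s = 360° × (291 − 80)/365.25 = 207.967°.
sin δ = sin 23.44° × sin 207.967° = -0.18655, so δ = -10.751°.
cos H₀ = −tan φ · tan δ = −tan(+53.3°) × tan(-10.751°) = 0.2547, so H₀ = 1.3132 rad = 75.24°.
Daylight = 2H₀/(2π) × 24.00 h = (1.3132/π) × 24.00 = 10.03 h.

10.03 h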